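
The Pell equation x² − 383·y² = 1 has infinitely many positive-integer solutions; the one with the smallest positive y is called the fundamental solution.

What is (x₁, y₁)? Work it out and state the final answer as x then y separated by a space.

18768 959

√383 → a₀=19, period (1,1,3,19,3,1,1,38); ℓ=8 even so k=7
a_0=19:  p_0=19·1+0=19,  q_0=19·0+1=1
…
a_6=1:  p_6=1·8063+2642=10705,  q_6=1·412+135=547
a_7=1:  p_7=1·10705+8063=18768,  q_7=1·547+412=959
(x₁, y₁) = (18768, 959);  18768² − 383·959² = 1 ✓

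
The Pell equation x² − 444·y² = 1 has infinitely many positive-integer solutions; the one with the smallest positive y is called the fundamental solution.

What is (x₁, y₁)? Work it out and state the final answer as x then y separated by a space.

295 14

[21; 14,42] for √444; ℓ=2 ⇒ convergent index 1
k=0  a_k=21  p_k/q_k = 21/1
k=1  a_k=14  p_k/q_k = 295/14
(x₁, y₁) = (295, 14);  295² − 444·14² = 1 ✓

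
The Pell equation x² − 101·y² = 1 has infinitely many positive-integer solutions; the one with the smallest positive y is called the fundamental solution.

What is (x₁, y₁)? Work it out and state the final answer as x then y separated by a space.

201 20

√101 → a₀=10, period (20); ℓ=1 odd so k=1
k=0  a_k=10  p_k/q_k = 10/1
k=1  a_k=20  p_k/q_k = 201/20
(x₁, y₁) = (201, 20);  201² − 101·20² = 1 ✓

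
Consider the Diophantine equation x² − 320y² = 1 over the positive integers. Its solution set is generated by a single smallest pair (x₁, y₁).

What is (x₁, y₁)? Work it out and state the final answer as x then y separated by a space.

161 9

[17; 1,7,1,34] for √320; ℓ=4 ⇒ convergent index 3
a_0=17:  p_0=17·1+0=17,  q_0=17·0+1=1
…
a_2=7:  p_2=7·18+17=143,  q_2=7·1+1=8
a_3=1:  p_3=1·143+18=161,  q_3=1·8+1=9
→ (161, 9).  Check: 161²=25921, 320·9²=25920, difference 1.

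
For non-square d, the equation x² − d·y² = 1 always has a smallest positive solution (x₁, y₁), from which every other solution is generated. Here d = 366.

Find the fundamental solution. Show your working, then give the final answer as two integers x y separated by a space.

[19; 7,1,1,1,2,12,2,1,1,1,7,38] for √366; ℓ=12 ⇒ convergent index 11
k=0  a_k=19  p_k/q_k = 19/1
k=1  a_k=7  p_k/q_k = 134/7
…
k=6  a_k=12  p_k/q_k = 14444/755
k=7  a_k=2  p_k/q_k = 30055/1571
…
k=9  a_k=1  p_k/q_k = 74554/3897
k=10  a_k=1  p_k/q_k = 119053/6223
k=11  a_k=7  p_k/q_k = 907925/47458
→ (907925, 47458).  Check: 907925²=824327805625, 366·47458²=824327805624, difference 1.

907925 47458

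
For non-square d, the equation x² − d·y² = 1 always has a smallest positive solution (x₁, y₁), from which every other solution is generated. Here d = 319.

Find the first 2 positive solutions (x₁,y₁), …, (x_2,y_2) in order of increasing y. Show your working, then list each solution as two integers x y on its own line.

√319 = [17; 1,6,5,1,4,…,6,1,34, …], period ℓ=14 (even) → k=13
k=0  a_k=17  p_k/q_k = 17/1
…
k=7  a_k=1  p_k/q_k = 15628/875
…
k=10  a_k=1  p_k/q_k = 309613/17335
k=11  a_k=5  p_k/q_k = 1798881/100718
k=12  a_k=6  p_k/q_k = 11102899/621643
k=13  a_k=1  p_k/q_k = 12901780/722361
→ (12901780, 722361).  Check: 12901780²=166455927168400, 319·722361²=166455927168399, difference 1.
(12901780+722361√319)^2 = 332911854336799 + 18639485405160√319

12901780 722361
332911854336799 18639485405160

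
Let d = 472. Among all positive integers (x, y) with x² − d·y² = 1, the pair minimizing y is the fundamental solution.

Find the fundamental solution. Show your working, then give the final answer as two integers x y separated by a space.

306917 14127

[21; 1,2,1,1,1,…,2,1,42] for √472; ℓ=14 ⇒ convergent index 13
a_0=21:  p_0=21·1+0=21,  q_0=21·0+1=1
a_1=1:  p_1=1·21+1=22,  q_1=1·1+0=1
…
a_6=4:  p_6=4·239+152=1108,  q_6=4·11+7=51
…
a_12=2:  p_12=2·84230+54227=222687,  q_12=2·3877+2496=10250
a_13=1:  p_13=1·222687+84230=306917,  q_13=1·10250+3877=14127
(x₁, y₁) = (306917, 14127);  306917² − 472·14127² = 1 ✓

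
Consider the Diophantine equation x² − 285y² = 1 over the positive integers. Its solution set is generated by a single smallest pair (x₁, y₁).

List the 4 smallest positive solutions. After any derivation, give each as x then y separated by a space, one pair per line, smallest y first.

2431 144
11819521 700128
57466508671 3404022192
279402153338881 16550355197376

√285 = [16; 1,7,2,7,1,32, …], period ℓ=6 (even) → k=5
k=0  a_k=16  p_k/q_k = 16/1
…
k=2  a_k=7  p_k/q_k = 135/8
k=3  a_k=2  p_k/q_k = 287/17
k=4  a_k=7  p_k/q_k = 2144/127
k=5  a_k=1  p_k/q_k = 2431/144
→ (2431, 144).  Check: 2431²=5909761, 285·144²=5909760, difference 1.
(x_2, y_2) = (2431·2431 + 285·144·144, 2431·144 + 144·2431) = (11819521, 700128)
(x_3, y_3) = (2431·11819521 + 285·144·700128, 2431·700128 + 144·11819521) = (57466508671, 3404022192)
(x_4, y_4) = (2431·57466508671 + 285·144·3404022192, 2431·3404022192 + 144·57466508671) = (279402153338881, 16550355197376)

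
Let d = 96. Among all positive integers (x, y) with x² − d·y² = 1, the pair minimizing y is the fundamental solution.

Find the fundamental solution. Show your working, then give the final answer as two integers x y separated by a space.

49 5

√96 = [9; 1,3,1,18, …], period ℓ=4 (even) → k=3
a_0=9:  p_0=9·1+0=9,  q_0=9·0+1=1
a_1=1:  p_1=1·9+1=10,  q_1=1·1+0=1
a_2=3:  p_2=3·10+9=39,  q_2=3·1+1=4
a_3=1:  p_3=1·39+10=49,  q_3=1·4+1=5
(x₁, y₁) = (49, 5);  49² − 96·5² = 1 ✓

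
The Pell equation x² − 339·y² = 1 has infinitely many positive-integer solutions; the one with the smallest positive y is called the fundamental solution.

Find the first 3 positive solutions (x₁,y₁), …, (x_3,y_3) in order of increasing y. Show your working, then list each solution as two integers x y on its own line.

97970 5321
19196241799 1042596740
3761311617998090 204286405230279

√339 = [18; 2,2,2,1,17,1,2,2,2,36, …], period ℓ=10 (even) → k=9
a_0=18:  p_0=18·1+0=18,  q_0=18·0+1=1
a_1=2:  p_1=2·18+1=37,  q_1=2·1+0=2
a_2=2:  p_2=2·37+18=92,  q_2=2·2+1=5
…
a_4=1:  p_4=1·221+92=313,  q_4=1·12+5=17
…
a_6=1:  p_6=1·5542+313=5855,  q_6=1·301+17=318
a_7=2:  p_7=2·5855+5542=17252,  q_7=2·318+301=937
a_8=2:  p_8=2·17252+5855=40359,  q_8=2·937+318=2192
a_9=2:  p_9=2·40359+17252=97970,  q_9=2·2192+937=5321
→ (97970, 5321).  Check: 97970²=9598120900, 339·5321²=9598120899, difference 1.
(97970+5321√339)^2 = 19196241799 + 1042596740√339
(97970+5321√339)^3 = 3761311617998090 + 204286405230279√339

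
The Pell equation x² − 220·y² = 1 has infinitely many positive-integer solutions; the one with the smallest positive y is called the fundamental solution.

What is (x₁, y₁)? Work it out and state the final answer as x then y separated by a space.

d=220: √d = [14; 1,4,1,28] (ℓ=4, even), read p_3/q_3
step 0: (14, 1)  from 14·(1,0) + (0,1)
step 1: (15, 1)  from 1·(14,1) + (1,0)
step 2: (74, 5)  from 4·(15,1) + (14,1)
step 3: (89, 6)  from 1·(74,5) + (15,1)
→ (89, 6).  Check: 89²=7921, 220·6²=7920, difference 1.

89 6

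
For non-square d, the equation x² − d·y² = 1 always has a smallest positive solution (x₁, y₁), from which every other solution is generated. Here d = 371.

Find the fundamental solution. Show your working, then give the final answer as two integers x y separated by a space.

1695 88

√371 = [19; 3,1,4,1,3,38, …], period ℓ=6 (even) → k=5
i=0: a=19 ⇒ p=19, q=1
…
i=4: a=1 ⇒ p=443, q=23
i=5: a=3 ⇒ p=1695, q=88
(x₁, y₁) = (1695, 88);  1695² − 371·88² = 1 ✓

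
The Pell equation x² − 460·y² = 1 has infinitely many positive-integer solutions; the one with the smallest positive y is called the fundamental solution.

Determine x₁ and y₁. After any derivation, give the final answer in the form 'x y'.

2535751 118230

d=460: √d = [21; 2,4,3,1,2,10,2,1,3,4,2,42] (ℓ=12, even), read p_11/q_11
k=0  a_k=21  p_k/q_k = 21/1
k=1  a_k=2  p_k/q_k = 43/2
…
k=3  a_k=3  p_k/q_k = 622/29
k=4  a_k=1  p_k/q_k = 815/38
…
k=6  a_k=10  p_k/q_k = 23335/1088
…
k=8  a_k=1  p_k/q_k = 72257/3369
k=9  a_k=3  p_k/q_k = 265693/12388
k=10  a_k=4  p_k/q_k = 1135029/52921
k=11  a_k=2  p_k/q_k = 2535751/118230
(x₁, y₁) = (2535751, 118230);  2535751² − 460·118230² = 1 ✓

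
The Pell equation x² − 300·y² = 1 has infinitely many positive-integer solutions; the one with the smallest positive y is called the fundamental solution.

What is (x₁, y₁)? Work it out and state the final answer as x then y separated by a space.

√300 = [17; 3,8,3,34, …], period ℓ=4 (even) → k=3
k=0  a_k=17  p_k/q_k = 17/1
k=1  a_k=3  p_k/q_k = 52/3
k=2  a_k=8  p_k/q_k = 433/25
k=3  a_k=3  p_k/q_k = 1351/78
(x₁, y₁) = (1351, 78);  1351² − 300·78² = 1 ✓

1351 78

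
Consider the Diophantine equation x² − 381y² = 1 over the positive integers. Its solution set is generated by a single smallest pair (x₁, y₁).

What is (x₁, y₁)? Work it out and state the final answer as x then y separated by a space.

1015 52

√381 → a₀=19, period (1,1,12,1,1,38); ℓ=6 even so k=5
k=0  a_k=19  p_k/q_k = 19/1
…
k=2  a_k=1  p_k/q_k = 39/2
k=3  a_k=12  p_k/q_k = 488/25
k=4  a_k=1  p_k/q_k = 527/27
k=5  a_k=1  p_k/q_k = 1015/52
fundamental: x₁=1015, y₁=52  (since 1030225 − 381·2704 = 1)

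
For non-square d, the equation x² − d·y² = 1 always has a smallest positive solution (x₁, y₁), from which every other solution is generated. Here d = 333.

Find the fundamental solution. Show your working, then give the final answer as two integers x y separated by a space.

√333 = [18; 4,36, …], period ℓ=2 (even) → k=1
a_0=18:  p_0=18·1+0=18,  q_0=18·0+1=1
a_1=4:  p_1=4·18+1=73,  q_1=4·1+0=4
fundamental: x₁=73, y₁=4  (since 5329 − 333·16 = 1)

73 4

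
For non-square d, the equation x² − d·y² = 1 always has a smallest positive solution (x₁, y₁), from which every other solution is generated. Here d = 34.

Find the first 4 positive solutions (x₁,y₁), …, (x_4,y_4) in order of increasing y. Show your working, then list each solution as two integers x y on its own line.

[5; 1,4,1,10] for √34; ℓ=4 ⇒ convergent index 3
k=0  a_k=5  p_k/q_k = 5/1
…
k=2  a_k=4  p_k/q_k = 29/5
k=3  a_k=1  p_k/q_k = 35/6
(x₁, y₁) = (35, 6);  35² − 34·6² = 1 ✓
(35+6√34)^2 = 2449 + 420√34
(35+6√34)^3 = 171395 + 29394√34
(35+6√34)^4 = 11995201 + 2057160√34

35 6
2449 420
171395 29394
11995201 2057160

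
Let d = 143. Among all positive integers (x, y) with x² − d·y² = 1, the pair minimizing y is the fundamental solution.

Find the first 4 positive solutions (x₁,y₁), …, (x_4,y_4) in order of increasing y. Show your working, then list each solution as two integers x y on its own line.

√143 → a₀=11, period (1,22); ℓ=2 even so k=1
i=0: a=11 ⇒ p=11, q=1
i=1: a=1 ⇒ p=12, q=1
(x₁, y₁) = (12, 1);  12² − 143·1² = 1 ✓
k=2:  x_2 = 12·12+143·1·1 = 287,  y_2 = 12·1+1·12 = 24
k=3:  x_3 = 12·287+143·1·24 = 6876,  y_3 = 12·24+1·287 = 575
k=4:  x_4 = 12·6876+143·1·575 = 164737,  y_4 = 12·575+1·6876 = 13776

12 1
287 24
6876 575
164737 13776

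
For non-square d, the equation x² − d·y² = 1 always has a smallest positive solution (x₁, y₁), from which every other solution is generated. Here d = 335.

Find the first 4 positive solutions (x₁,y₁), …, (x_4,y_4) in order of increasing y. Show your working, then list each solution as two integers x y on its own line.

604 33
729631 39864
881393644 48155679
1064722792321 58172020368

√335 → a₀=18, period (3,3,3,36); ℓ=4 even so k=3
k=0  a_k=18  p_k/q_k = 18/1
k=1  a_k=3  p_k/q_k = 55/3
k=2  a_k=3  p_k/q_k = 183/10
k=3  a_k=3  p_k/q_k = 604/33
(x₁, y₁) = (604, 33);  604² − 335·33² = 1 ✓
(x_2, y_2) = (604·604 + 335·33·33, 604·33 + 33·604) = (729631, 39864)
(x_3, y_3) = (604·729631 + 335·33·39864, 604·39864 + 33·729631) = (881393644, 48155679)
(x_4, y_4) = (604·881393644 + 335·33·48155679, 604·48155679 + 33·881393644) = (1064722792321, 58172020368)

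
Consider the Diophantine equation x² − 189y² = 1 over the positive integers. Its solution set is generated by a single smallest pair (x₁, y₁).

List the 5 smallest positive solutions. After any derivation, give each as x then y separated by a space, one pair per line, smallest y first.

d=189: √d = [13; 1,2,1,26] (ℓ=4, even), read p_3/q_3
k=0  a_k=13  p_k/q_k = 13/1
…
k=2  a_k=2  p_k/q_k = 41/3
k=3  a_k=1  p_k/q_k = 55/4
(x₁, y₁) = (55, 4);  55² − 189·4² = 1 ✓
k=2:  x_2 = 55·55+189·4·4 = 6049,  y_2 = 55·4+4·55 = 440
k=3:  x_3 = 55·6049+189·4·440 = 665335,  y_3 = 55·440+4·6049 = 48396
k=4:  x_4 = 55·665335+189·4·48396 = 73180801,  y_4 = 55·48396+4·665335 = 5323120
k=5:  x_5 = 55·73180801+189·4·5323120 = 8049222775,  y_5 = 55·5323120+4·73180801 = 585494804

55 4
6049 440
665335 48396
73180801 5323120
8049222775 585494804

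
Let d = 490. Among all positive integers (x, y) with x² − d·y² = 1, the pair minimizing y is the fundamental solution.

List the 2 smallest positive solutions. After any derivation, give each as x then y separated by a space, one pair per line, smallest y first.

1039681 46968
2161873163521 97663474416

d=490: √d = [22; 7,2,1,4,4,4,1,2,7,44] (ℓ=10, even), read p_9/q_9
a_0=22:  p_0=22·1+0=22,  q_0=22·0+1=1
a_1=7:  p_1=7·22+1=155,  q_1=7·1+0=7
a_2=2:  p_2=2·155+22=332,  q_2=2·7+1=15
a_3=1:  p_3=1·332+155=487,  q_3=1·15+7=22
a_4=4:  p_4=4·487+332=2280,  q_4=4·22+15=103
a_5=4:  p_5=4·2280+487=9607,  q_5=4·103+22=434
a_6=4:  p_6=4·9607+2280=40708,  q_6=4·434+103=1839
a_7=1:  p_7=1·40708+9607=50315,  q_7=1·1839+434=2273
a_8=2:  p_8=2·50315+40708=141338,  q_8=2·2273+1839=6385
a_9=7:  p_9=7·141338+50315=1039681,  q_9=7·6385+2273=46968
→ (1039681, 46968).  Check: 1039681²=1080936581761, 490·46968²=1080936581760, difference 1.
(1039681+46968√490)^2 = 2161873163521 + 97663474416√490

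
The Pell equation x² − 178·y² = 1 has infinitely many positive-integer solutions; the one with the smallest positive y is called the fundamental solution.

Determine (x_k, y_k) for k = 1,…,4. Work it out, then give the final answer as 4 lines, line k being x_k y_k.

1601 120
5126401 384240
16414734401 1230336360
52559974425601 3939536640480

√178 → a₀=13, period (2,1,12,1,2,26); ℓ=6 even so k=5
i=0: a=13 ⇒ p=13, q=1
i=1: a=2 ⇒ p=27, q=2
…
i=3: a=12 ⇒ p=507, q=38
i=4: a=1 ⇒ p=547, q=41
i=5: a=2 ⇒ p=1601, q=120
→ (1601, 120).  Check: 1601²=2563201, 178·120²=2563200, difference 1.
(1601+120√178)^2 = 5126401 + 384240√178
(1601+120√178)^3 = 16414734401 + 1230336360√178
(1601+120√178)^4 = 52559974425601 + 3939536640480√178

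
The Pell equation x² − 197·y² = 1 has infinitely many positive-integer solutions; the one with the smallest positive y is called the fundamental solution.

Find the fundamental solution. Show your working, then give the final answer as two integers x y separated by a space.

393 28

√197 = [14; 28, …], period ℓ=1 (odd) → k=1
k=0  a_k=14  p_k/q_k = 14/1
k=1  a_k=28  p_k/q_k = 393/28
(x₁, y₁) = (393, 28);  393² − 197·28² = 1 ✓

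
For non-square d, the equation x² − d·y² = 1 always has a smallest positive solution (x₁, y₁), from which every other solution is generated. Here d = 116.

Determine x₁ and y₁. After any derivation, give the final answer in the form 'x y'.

[10; 1,3,2,1,4,1,2,3,1,20] for √116; ℓ=10 ⇒ convergent index 9
a_0=10:  p_0=10·1+0=10,  q_0=10·0+1=1
a_1=1:  p_1=1·10+1=11,  q_1=1·1+0=1
a_2=3:  p_2=3·11+10=43,  q_2=3·1+1=4
…
a_4=1:  p_4=1·97+43=140,  q_4=1·9+4=13
a_5=4:  p_5=4·140+97=657,  q_5=4·13+9=61
…
a_7=2:  p_7=2·797+657=2251,  q_7=2·74+61=209
a_8=3:  p_8=3·2251+797=7550,  q_8=3·209+74=701
a_9=1:  p_9=1·7550+2251=9801,  q_9=1·701+209=910
→ (9801, 910).  Check: 9801²=96059601, 116·910²=96059600, difference 1.

9801 910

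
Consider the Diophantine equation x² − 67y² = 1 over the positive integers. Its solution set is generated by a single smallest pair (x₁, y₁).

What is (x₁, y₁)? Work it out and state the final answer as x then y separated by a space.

48842 5967

d=67: √d = [8; 5,2,1,1,7,1,1,2,5,16] (ℓ=10, even), read p_9/q_9
a_0=8:  p_0=8·1+0=8,  q_0=8·0+1=1
…
a_2=2:  p_2=2·41+8=90,  q_2=2·5+1=11
…
a_6=1:  p_6=1·1678+221=1899,  q_6=1·205+27=232
…
a_8=2:  p_8=2·3577+1899=9053,  q_8=2·437+232=1106
a_9=5:  p_9=5·9053+3577=48842,  q_9=5·1106+437=5967
→ (48842, 5967).  Check: 48842²=2385540964, 67·5967²=2385540963, difference 1.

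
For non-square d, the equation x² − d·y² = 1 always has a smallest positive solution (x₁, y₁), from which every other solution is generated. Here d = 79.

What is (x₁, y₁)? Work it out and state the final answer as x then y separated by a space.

√79 → a₀=8, period (1,7,1,16); ℓ=4 even so k=3
k=0  a_k=8  p_k/q_k = 8/1
…
k=2  a_k=7  p_k/q_k = 71/8
k=3  a_k=1  p_k/q_k = 80/9
fundamental: x₁=80, y₁=9  (since 6400 − 79·81 = 1)

80 9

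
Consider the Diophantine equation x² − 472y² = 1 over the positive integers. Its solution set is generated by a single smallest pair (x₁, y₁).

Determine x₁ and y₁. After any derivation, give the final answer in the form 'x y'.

306917 14127

√472 → a₀=21, period (1,2,1,1,1,…,2,1,42); ℓ=14 even so k=13
step 0: (21, 1)  from 21·(1,0) + (0,1)
…
step 2: (65, 3)  from 2·(22,1) + (21,1)
…
step 9: (30003, 1381)  from 1·(24224,1115) + (5779,266)
…
step 12: (222687, 10250)  from 2·(84230,3877) + (54227,2496)
step 13: (306917, 14127)  from 1·(222687,10250) + (84230,3877)
→ (306917, 14127).  Check: 306917²=94198044889, 472·14127²=94198044888, difference 1.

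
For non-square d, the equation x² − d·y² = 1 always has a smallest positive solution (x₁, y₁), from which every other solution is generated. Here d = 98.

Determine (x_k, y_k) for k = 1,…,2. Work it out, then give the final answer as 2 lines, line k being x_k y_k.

99 10
19601 1980

[9; 1,8,1,18] for √98; ℓ=4 ⇒ convergent index 3
a_0=9:  p_0=9·1+0=9,  q_0=9·0+1=1
a_1=1:  p_1=1·9+1=10,  q_1=1·1+0=1
a_2=8:  p_2=8·10+9=89,  q_2=8·1+1=9
a_3=1:  p_3=1·89+10=99,  q_3=1·9+1=10
(x₁, y₁) = (99, 10);  99² − 98·10² = 1 ✓
(x_2, y_2) = (99·99 + 98·10·10, 99·10 + 10·99) = (19601, 1980)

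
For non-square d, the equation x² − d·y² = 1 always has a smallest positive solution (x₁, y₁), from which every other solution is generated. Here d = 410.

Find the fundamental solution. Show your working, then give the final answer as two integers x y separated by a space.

81 4

√410 = [20; 4,40, …], period ℓ=2 (even) → k=1
k=0  a_k=20  p_k/q_k = 20/1
k=1  a_k=4  p_k/q_k = 81/4
(x₁, y₁) = (81, 4);  81² − 410·4² = 1 ✓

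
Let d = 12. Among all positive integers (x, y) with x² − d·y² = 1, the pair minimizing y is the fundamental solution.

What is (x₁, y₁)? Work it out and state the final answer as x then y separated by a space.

7 2

√12 → a₀=3, period (2,6); ℓ=2 even so k=1
k=0  a_k=3  p_k/q_k = 3/1
k=1  a_k=2  p_k/q_k = 7/2
(x₁, y₁) = (7, 2);  7² − 12·2² = 1 ✓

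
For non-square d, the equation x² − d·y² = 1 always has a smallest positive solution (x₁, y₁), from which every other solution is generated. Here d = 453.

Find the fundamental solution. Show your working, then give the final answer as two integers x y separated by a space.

1653751 77700

[21; 3,1,1,10,14,10,1,1,3,42] for √453; ℓ=10 ⇒ convergent index 9
i=0: a=21 ⇒ p=21, q=1
…
i=4: a=10 ⇒ p=1575, q=74
…
i=8: a=1 ⇒ p=469329, q=22051
i=9: a=3 ⇒ p=1653751, q=77700
→ (1653751, 77700).  Check: 1653751²=2734892370001, 453·77700²=2734892370000, difference 1.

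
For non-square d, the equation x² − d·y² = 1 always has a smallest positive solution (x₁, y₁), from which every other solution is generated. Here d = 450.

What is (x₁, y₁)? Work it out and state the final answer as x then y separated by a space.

19601 924

√450 = [21; 4,1,2,4,2,1,4,42, …], period ℓ=8 (even) → k=7
a_0=21:  p_0=21·1+0=21,  q_0=21·0+1=1
…
a_2=1:  p_2=1·85+21=106,  q_2=1·4+1=5
…
a_6=1:  p_6=1·2885+1294=4179,  q_6=1·136+61=197
a_7=4:  p_7=4·4179+2885=19601,  q_7=4·197+136=924
(x₁, y₁) = (19601, 924);  19601² − 450·924² = 1 ✓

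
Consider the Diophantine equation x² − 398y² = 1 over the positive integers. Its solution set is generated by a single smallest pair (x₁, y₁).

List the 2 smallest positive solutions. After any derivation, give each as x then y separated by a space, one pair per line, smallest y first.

399 20
318401 15960

√398 = [19; 1,18,1,38, …], period ℓ=4 (even) → k=3
k=0  a_k=19  p_k/q_k = 19/1
…
k=2  a_k=18  p_k/q_k = 379/19
k=3  a_k=1  p_k/q_k = 399/20
→ (399, 20).  Check: 399²=159201, 398·20²=159200, difference 1.
k=2:  x_2 = 399·399+398·20·20 = 318401,  y_2 = 399·20+20·399 = 15960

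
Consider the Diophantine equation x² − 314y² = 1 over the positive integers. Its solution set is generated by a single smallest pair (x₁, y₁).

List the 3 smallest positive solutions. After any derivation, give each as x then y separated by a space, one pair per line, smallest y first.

392499 22150
308110930001 17387705700
241866463828532499 13649314199066450

√314 = [17; 1,2,1,1,2,1,34, …], period ℓ=7 (odd) → k=13
a_0=17:  p_0=17·1+0=17,  q_0=17·0+1=1
…
a_2=2:  p_2=2·18+17=53,  q_2=2·1+1=3
a_3=1:  p_3=1·53+18=71,  q_3=1·3+1=4
…
a_6=1:  p_6=1·319+124=443,  q_6=1·18+7=25
…
a_12=2:  p_12=2·109882+62853=282617,  q_12=2·6201+3547=15949
a_13=1:  p_13=1·282617+109882=392499,  q_13=1·15949+6201=22150
fundamental: x₁=392499, y₁=22150  (since 154055465001 − 314·490622500 = 1)
k=2:  x_2 = 392499·392499+314·22150·22150 = 308110930001,  y_2 = 392499·22150+22150·392499 = 17387705700
k=3:  x_3 = 392499·308110930001+314·22150·17387705700 = 241866463828532499,  y_3 = 392499·17387705700+22150·308110930001 = 13649314199066450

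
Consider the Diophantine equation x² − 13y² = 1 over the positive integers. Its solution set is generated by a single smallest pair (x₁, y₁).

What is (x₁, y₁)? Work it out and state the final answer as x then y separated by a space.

√13 = [3; 1,1,1,1,6, …], period ℓ=5 (odd) → k=9
k=0  a_k=3  p_k/q_k = 3/1
…
k=2  a_k=1  p_k/q_k = 7/2
k=3  a_k=1  p_k/q_k = 11/3
k=4  a_k=1  p_k/q_k = 18/5
k=5  a_k=6  p_k/q_k = 119/33
k=6  a_k=1  p_k/q_k = 137/38
…
k=8  a_k=1  p_k/q_k = 393/109
k=9  a_k=1  p_k/q_k = 649/180
→ (649, 180).  Check: 649²=421201, 13·180²=421200, difference 1.

649 180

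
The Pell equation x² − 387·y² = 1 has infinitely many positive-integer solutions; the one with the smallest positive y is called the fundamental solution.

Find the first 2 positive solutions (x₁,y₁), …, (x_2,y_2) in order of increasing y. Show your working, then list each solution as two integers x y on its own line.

3482 177
24248647 1232628

√387 → a₀=19, period (1,2,19,2,1,38); ℓ=6 even so k=5
i=0: a=19 ⇒ p=19, q=1
i=1: a=1 ⇒ p=20, q=1
…
i=3: a=19 ⇒ p=1141, q=58
i=4: a=2 ⇒ p=2341, q=119
i=5: a=1 ⇒ p=3482, q=177
fundamental: x₁=3482, y₁=177  (since 12124324 − 387·31329 = 1)
(3482+177√387)^2 = 24248647 + 1232628√387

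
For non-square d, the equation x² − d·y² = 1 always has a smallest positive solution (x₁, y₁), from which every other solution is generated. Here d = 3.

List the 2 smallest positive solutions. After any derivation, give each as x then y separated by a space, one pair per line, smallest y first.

2 1
7 4

d=3: √d = [1; 1,2] (ℓ=2, even), read p_1/q_1
step 0: (1, 1)  from 1·(1,0) + (0,1)
step 1: (2, 1)  from 1·(1,1) + (1,0)
(x₁, y₁) = (2, 1);  2² − 3·1² = 1 ✓
(2+1√3)^2 = 7 + 4√3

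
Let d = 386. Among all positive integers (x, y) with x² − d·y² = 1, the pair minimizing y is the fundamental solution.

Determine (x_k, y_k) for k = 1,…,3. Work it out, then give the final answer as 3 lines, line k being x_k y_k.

111555 5678
24889036049 1266818580
5552992832780835 282639893378122

√386 = [19; 1,1,1,4,1,18,1,4,1,1,1,38, …], period ℓ=12 (even) → k=11
k=0  a_k=19  p_k/q_k = 19/1
k=1  a_k=1  p_k/q_k = 20/1
k=2  a_k=1  p_k/q_k = 39/2
k=3  a_k=1  p_k/q_k = 59/3
k=4  a_k=4  p_k/q_k = 275/14
k=5  a_k=1  p_k/q_k = 334/17
k=6  a_k=18  p_k/q_k = 6287/320
k=7  a_k=1  p_k/q_k = 6621/337
…
k=9  a_k=1  p_k/q_k = 39392/2005
k=10  a_k=1  p_k/q_k = 72163/3673
k=11  a_k=1  p_k/q_k = 111555/5678
fundamental: x₁=111555, y₁=5678  (since 12444518025 − 386·32239684 = 1)
(x_2, y_2) = (111555·111555 + 386·5678·5678, 111555·5678 + 5678·111555) = (24889036049, 1266818580)
(x_3, y_3) = (111555·24889036049 + 386·5678·1266818580, 111555·1266818580 + 5678·24889036049) = (5552992832780835, 282639893378122)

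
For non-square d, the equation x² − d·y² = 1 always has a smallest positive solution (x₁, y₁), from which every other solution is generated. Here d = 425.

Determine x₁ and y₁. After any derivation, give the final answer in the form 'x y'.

143649 6968

d=425: √d = [20; 1,1,1,1,1,1,40] (ℓ=7, odd), read p_13/q_13
a_0=20:  p_0=20·1+0=20,  q_0=20·0+1=1
…
a_8=1:  p_8=1·10885+268=11153,  q_8=1·528+13=541
a_9=1:  p_9=1·11153+10885=22038,  q_9=1·541+528=1069
…
a_11=1:  p_11=1·33191+22038=55229,  q_11=1·1610+1069=2679
a_12=1:  p_12=1·55229+33191=88420,  q_12=1·2679+1610=4289
a_13=1:  p_13=1·88420+55229=143649,  q_13=1·4289+2679=6968
(x₁, y₁) = (143649, 6968);  143649² − 425·6968² = 1 ✓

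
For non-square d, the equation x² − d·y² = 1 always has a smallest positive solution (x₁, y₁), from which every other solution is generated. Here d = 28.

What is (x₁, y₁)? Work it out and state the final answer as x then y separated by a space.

127 24

[5; 3,2,3,10] for √28; ℓ=4 ⇒ convergent index 3
step 0: (5, 1)  from 5·(1,0) + (0,1)
step 1: (16, 3)  from 3·(5,1) + (1,0)
step 2: (37, 7)  from 2·(16,3) + (5,1)
step 3: (127, 24)  from 3·(37,7) + (16,3)
(x₁, y₁) = (127, 24);  127² − 28·24² = 1 ✓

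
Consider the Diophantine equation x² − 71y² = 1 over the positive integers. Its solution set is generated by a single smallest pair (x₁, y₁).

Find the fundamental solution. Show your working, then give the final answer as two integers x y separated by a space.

d=71: √d = [8; 2,2,1,7,1,2,2,16] (ℓ=8, even), read p_7/q_7
a_0=8:  p_0=8·1+0=8,  q_0=8·0+1=1
a_1=2:  p_1=2·8+1=17,  q_1=2·1+0=2
a_2=2:  p_2=2·17+8=42,  q_2=2·2+1=5
a_3=1:  p_3=1·42+17=59,  q_3=1·5+2=7
…
a_5=1:  p_5=1·455+59=514,  q_5=1·54+7=61
a_6=2:  p_6=2·514+455=1483,  q_6=2·61+54=176
a_7=2:  p_7=2·1483+514=3480,  q_7=2·176+61=413
→ (3480, 413).  Check: 3480²=12110400, 71·413²=12110399, difference 1.

3480 413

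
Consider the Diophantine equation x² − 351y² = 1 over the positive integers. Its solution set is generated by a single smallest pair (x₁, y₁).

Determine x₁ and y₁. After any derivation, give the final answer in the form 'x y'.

d=351: √d = [18; 1,2,1,3,2,2,2,3,1,2,1,36] (ℓ=12, even), read p_11/q_11
k=0  a_k=18  p_k/q_k = 18/1
k=1  a_k=1  p_k/q_k = 19/1
k=2  a_k=2  p_k/q_k = 56/3
k=3  a_k=1  p_k/q_k = 75/4
k=4  a_k=3  p_k/q_k = 281/15
…
k=7  a_k=2  p_k/q_k = 3747/200
k=8  a_k=3  p_k/q_k = 12796/683
k=9  a_k=1  p_k/q_k = 16543/883
k=10  a_k=2  p_k/q_k = 45882/2449
k=11  a_k=1  p_k/q_k = 62425/3332
→ (62425, 3332).  Check: 62425²=3896880625, 351·3332²=3896880624, difference 1.

62425 3332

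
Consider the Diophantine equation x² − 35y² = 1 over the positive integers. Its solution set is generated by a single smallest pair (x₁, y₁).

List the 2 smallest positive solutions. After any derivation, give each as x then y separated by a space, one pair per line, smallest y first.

√35 → a₀=5, period (1,10); ℓ=2 even so k=1
k=0  a_k=5  p_k/q_k = 5/1
k=1  a_k=1  p_k/q_k = 6/1
→ (6, 1).  Check: 6²=36, 35·1²=35, difference 1.
(x_2, y_2) = (6·6 + 35·1·1, 6·1 + 1·6) = (71, 12)

6 1
71 12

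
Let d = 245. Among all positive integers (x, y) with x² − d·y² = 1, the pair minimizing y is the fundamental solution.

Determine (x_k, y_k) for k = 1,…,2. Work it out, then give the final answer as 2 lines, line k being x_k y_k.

d=245: √d = [15; 1,1,1,7,6,7,1,1,1,30] (ℓ=10, even), read p_9/q_9
step 0: (15, 1)  from 15·(1,0) + (0,1)
step 1: (16, 1)  from 1·(15,1) + (1,0)
step 2: (31, 2)  from 1·(16,1) + (15,1)
…
step 5: (2207, 141)  from 6·(360,23) + (47,3)
…
step 7: (18016, 1151)  from 1·(15809,1010) + (2207,141)
step 8: (33825, 2161)  from 1·(18016,1151) + (15809,1010)
step 9: (51841, 3312)  from 1·(33825,2161) + (18016,1151)
fundamental: x₁=51841, y₁=3312  (since 2687489281 − 245·10969344 = 1)
n=2: (51841,3312)∘(51841,3312) = (51841·51841+245·3312·3312, 51841·3312+3312·51841) = (5374978561,343394784)

51841 3312
5374978561 343394784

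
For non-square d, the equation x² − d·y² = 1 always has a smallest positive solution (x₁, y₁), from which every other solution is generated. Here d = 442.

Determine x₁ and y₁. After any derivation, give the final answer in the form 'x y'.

883 42

[21; 42] for √442; ℓ=1 ⇒ convergent index 1
step 0: (21, 1)  from 21·(1,0) + (0,1)
step 1: (883, 42)  from 42·(21,1) + (1,0)
→ (883, 42).  Check: 883²=779689, 442·42²=779688, difference 1.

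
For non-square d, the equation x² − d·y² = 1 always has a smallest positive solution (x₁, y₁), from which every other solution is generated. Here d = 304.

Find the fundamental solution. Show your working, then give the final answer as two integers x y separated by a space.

[17; 2,3,2,1,1,1,1,1,2,3,2,34] for √304; ℓ=12 ⇒ convergent index 11
i=0: a=17 ⇒ p=17, q=1
…
i=4: a=1 ⇒ p=401, q=23
…
i=9: a=2 ⇒ p=7445, q=427
i=10: a=3 ⇒ p=25177, q=1444
i=11: a=2 ⇒ p=57799, q=3315
→ (57799, 3315).  Check: 57799²=3340724401, 304·3315²=3340724400, difference 1.

57799 3315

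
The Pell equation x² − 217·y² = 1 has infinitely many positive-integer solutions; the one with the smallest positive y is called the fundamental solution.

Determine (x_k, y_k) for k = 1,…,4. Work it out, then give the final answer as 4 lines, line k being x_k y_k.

d=217: √d = [14; 1,2,1,2,1,…,2,1,28] (ℓ=16, even), read p_15/q_15
i=0: a=14 ⇒ p=14, q=1
i=1: a=1 ⇒ p=15, q=1
…
i=3: a=1 ⇒ p=59, q=4
i=4: a=2 ⇒ p=162, q=11
…
i=7: a=9 ⇒ p=3668, q=249
…
i=11: a=1 ⇒ p=293381, q=19916
…
i=13: a=1 ⇒ p=1034361, q=70217
i=14: a=2 ⇒ p=2809702, q=190735
i=15: a=1 ⇒ p=3844063, q=260952
(x₁, y₁) = (3844063, 260952);  3844063² − 217·260952² = 1 ✓
k=2:  x_2 = 3844063·3844063+217·260952·260952 = 29553640695937,  y_2 = 3844063·260952+260952·3844063 = 2006231855952
k=3:  x_3 = 3844063·29553640695937+217·260952·2006231855952 = 227212113429087499999,  y_3 = 3844063·2006231855952+260952·29553640695937 = 15424163293772565000
k=4:  x_4 = 3844063·227212113429087499999+217·260952·15424163293772565000 = 1746835356769087211376615937,  y_4 = 3844063·15424163293772565000+260952·227212113429087499999 = 118582910847096488831334048

3844063 260952
29553640695937 2006231855952
227212113429087499999 15424163293772565000
1746835356769087211376615937 118582910847096488831334048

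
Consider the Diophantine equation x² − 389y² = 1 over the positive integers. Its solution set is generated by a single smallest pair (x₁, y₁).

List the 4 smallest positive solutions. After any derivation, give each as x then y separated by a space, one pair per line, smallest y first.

3287049 166660
21609382256801 1095639172680
142062196675667653449 7202839293837075980
933930803041091759821507201 47352171395934637886793360

√389 → a₀=19, period (1,2,1,1,1,1,2,1,38); ℓ=9 odd so k=17
k=0  a_k=19  p_k/q_k = 19/1
k=1  a_k=1  p_k/q_k = 20/1
k=2  a_k=2  p_k/q_k = 59/3
…
k=4  a_k=1  p_k/q_k = 138/7
k=5  a_k=1  p_k/q_k = 217/11
k=6  a_k=1  p_k/q_k = 355/18
k=7  a_k=2  p_k/q_k = 927/47
…
k=10  a_k=1  p_k/q_k = 50925/2582
…
k=13  a_k=1  p_k/q_k = 353911/17944
…
k=16  a_k=2  p_k/q_k = 2376809/120509
k=17  a_k=1  p_k/q_k = 3287049/166660
fundamental: x₁=3287049, y₁=166660  (since 10804691128401 − 389·27775555600 = 1)
(x_2, y_2) = (3287049·3287049 + 389·166660·166660, 3287049·166660 + 166660·3287049) = (21609382256801, 1095639172680)
(x_3, y_3) = (3287049·21609382256801 + 389·166660·1095639172680, 3287049·1095639172680 + 166660·21609382256801) = (142062196675667653449, 7202839293837075980)
(x_4, y_4) = (3287049·142062196675667653449 + 389·166660·7202839293837075980, 3287049·7202839293837075980 + 166660·142062196675667653449) = (933930803041091759821507201, 47352171395934637886793360)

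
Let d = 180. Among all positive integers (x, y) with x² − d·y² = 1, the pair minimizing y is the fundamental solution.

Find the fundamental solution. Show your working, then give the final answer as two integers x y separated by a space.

[13; 2,2,2,26] for √180; ℓ=4 ⇒ convergent index 3
i=0: a=13 ⇒ p=13, q=1
…
i=2: a=2 ⇒ p=67, q=5
i=3: a=2 ⇒ p=161, q=12
fundamental: x₁=161, y₁=12  (since 25921 − 180·144 = 1)

161 12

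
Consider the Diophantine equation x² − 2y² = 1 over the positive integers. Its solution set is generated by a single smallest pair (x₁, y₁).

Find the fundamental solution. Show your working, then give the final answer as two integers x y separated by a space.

3 2

√2 = [1; 2, …], period ℓ=1 (odd) → k=1
i=0: a=1 ⇒ p=1, q=1
i=1: a=2 ⇒ p=3, q=2
fundamental: x₁=3, y₁=2  (since 9 − 2·4 = 1)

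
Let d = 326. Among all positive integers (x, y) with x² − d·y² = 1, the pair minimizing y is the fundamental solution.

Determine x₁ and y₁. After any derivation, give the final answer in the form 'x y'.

325 18

√326 = [18; 18,36, …], period ℓ=2 (even) → k=1
a_0=18:  p_0=18·1+0=18,  q_0=18·0+1=1
a_1=18:  p_1=18·18+1=325,  q_1=18·1+0=18
(x₁, y₁) = (325, 18);  325² − 326·18² = 1 ✓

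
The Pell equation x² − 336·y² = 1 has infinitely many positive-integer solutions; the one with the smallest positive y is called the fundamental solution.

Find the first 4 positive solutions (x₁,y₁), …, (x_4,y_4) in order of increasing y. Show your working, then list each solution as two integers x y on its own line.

55 3
6049 330
665335 36297
73180801 3992340

√336 → a₀=18, period (3,36); ℓ=2 even so k=1
i=0: a=18 ⇒ p=18, q=1
i=1: a=3 ⇒ p=55, q=3
(x₁, y₁) = (55, 3);  55² − 336·3² = 1 ✓
k=2:  x_2 = 55·55+336·3·3 = 6049,  y_2 = 55·3+3·55 = 330
k=3:  x_3 = 55·6049+336·3·330 = 665335,  y_3 = 55·330+3·6049 = 36297
k=4:  x_4 = 55·665335+336·3·36297 = 73180801,  y_4 = 55·36297+3·665335 = 3992340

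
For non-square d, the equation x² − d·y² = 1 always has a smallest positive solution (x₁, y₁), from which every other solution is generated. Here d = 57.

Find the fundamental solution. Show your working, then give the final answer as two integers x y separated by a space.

151 20

d=57: √d = [7; 1,1,4,1,1,14] (ℓ=6, even), read p_5/q_5
k=0  a_k=7  p_k/q_k = 7/1
…
k=2  a_k=1  p_k/q_k = 15/2
k=3  a_k=4  p_k/q_k = 68/9
k=4  a_k=1  p_k/q_k = 83/11
k=5  a_k=1  p_k/q_k = 151/20
(x₁, y₁) = (151, 20);  151² − 57·20² = 1 ✓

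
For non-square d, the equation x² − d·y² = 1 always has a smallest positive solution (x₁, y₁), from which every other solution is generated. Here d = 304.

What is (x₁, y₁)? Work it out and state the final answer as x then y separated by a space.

57799 3315

√304 → a₀=17, period (2,3,2,1,1,1,1,1,2,3,2,34); ℓ=12 even so k=11
step 0: (17, 1)  from 17·(1,0) + (0,1)
step 1: (35, 2)  from 2·(17,1) + (1,0)
…
step 3: (279, 16)  from 2·(122,7) + (35,2)
step 4: (401, 23)  from 1·(279,16) + (122,7)
…
step 6: (1081, 62)  from 1·(680,39) + (401,23)
…
step 8: (2842, 163)  from 1·(1761,101) + (1081,62)
…
step 10: (25177, 1444)  from 3·(7445,427) + (2842,163)
step 11: (57799, 3315)  from 2·(25177,1444) + (7445,427)
fundamental: x₁=57799, y₁=3315  (since 3340724401 − 304·10989225 = 1)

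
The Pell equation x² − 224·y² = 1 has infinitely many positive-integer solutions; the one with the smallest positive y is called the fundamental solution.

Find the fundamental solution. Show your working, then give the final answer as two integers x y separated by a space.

15 1

[14; 1,28] for √224; ℓ=2 ⇒ convergent index 1
i=0: a=14 ⇒ p=14, q=1
i=1: a=1 ⇒ p=15, q=1
fundamental: x₁=15, y₁=1  (since 225 − 224·1 = 1)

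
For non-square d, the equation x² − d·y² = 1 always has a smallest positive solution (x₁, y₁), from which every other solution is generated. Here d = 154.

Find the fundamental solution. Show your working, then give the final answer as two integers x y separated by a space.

√154 = [12; 2,2,3,1,2,1,3,2,2,24, …], period ℓ=10 (even) → k=9
a_0=12:  p_0=12·1+0=12,  q_0=12·0+1=1
a_1=2:  p_1=2·12+1=25,  q_1=2·1+0=2
a_2=2:  p_2=2·25+12=62,  q_2=2·2+1=5
a_3=3:  p_3=3·62+25=211,  q_3=3·5+2=17
a_4=1:  p_4=1·211+62=273,  q_4=1·17+5=22
a_5=2:  p_5=2·273+211=757,  q_5=2·22+17=61
…
a_7=3:  p_7=3·1030+757=3847,  q_7=3·83+61=310
a_8=2:  p_8=2·3847+1030=8724,  q_8=2·310+83=703
a_9=2:  p_9=2·8724+3847=21295,  q_9=2·703+310=1716
fundamental: x₁=21295, y₁=1716  (since 453477025 − 154·2944656 = 1)

21295 1716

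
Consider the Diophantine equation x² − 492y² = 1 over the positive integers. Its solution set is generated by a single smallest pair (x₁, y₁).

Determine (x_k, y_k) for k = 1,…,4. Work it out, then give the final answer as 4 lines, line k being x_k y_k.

29767 1342
1772148577 79894628
105503093353351 4756446782010
6281021157926249857 283170302640288712

√492 → a₀=22, period (5,1,1,10,1,1,5,44); ℓ=8 even so k=7
k=0  a_k=22  p_k/q_k = 22/1
k=1  a_k=5  p_k/q_k = 111/5
k=2  a_k=1  p_k/q_k = 133/6
k=3  a_k=1  p_k/q_k = 244/11
…
k=6  a_k=1  p_k/q_k = 5390/243
k=7  a_k=5  p_k/q_k = 29767/1342
fundamental: x₁=29767, y₁=1342  (since 886074289 − 492·1800964 = 1)
n=2: (29767,1342)∘(29767,1342) = (29767·29767+492·1342·1342, 29767·1342+1342·29767) = (1772148577,79894628)
n=3: (1772148577,79894628)∘(29767,1342) = (29767·1772148577+492·1342·79894628, 29767·79894628+1342·1772148577) = (105503093353351,4756446782010)
n=4: (105503093353351,4756446782010)∘(29767,1342) = (29767·105503093353351+492·1342·4756446782010, 29767·4756446782010+1342·105503093353351) = (6281021157926249857,283170302640288712)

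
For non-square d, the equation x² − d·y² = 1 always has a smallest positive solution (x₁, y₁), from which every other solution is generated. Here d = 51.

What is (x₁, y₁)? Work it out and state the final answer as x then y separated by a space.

50 7

√51 = [7; 7,14, …], period ℓ=2 (even) → k=1
k=0  a_k=7  p_k/q_k = 7/1
k=1  a_k=7  p_k/q_k = 50/7
(x₁, y₁) = (50, 7);  50² − 51·7² = 1 ✓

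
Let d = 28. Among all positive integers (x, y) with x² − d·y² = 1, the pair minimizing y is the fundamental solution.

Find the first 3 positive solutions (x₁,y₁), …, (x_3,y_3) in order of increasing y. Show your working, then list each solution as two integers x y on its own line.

127 24
32257 6096
8193151 1548360

√28 = [5; 3,2,3,10, …], period ℓ=4 (even) → k=3
i=0: a=5 ⇒ p=5, q=1
…
i=2: a=2 ⇒ p=37, q=7
i=3: a=3 ⇒ p=127, q=24
fundamental: x₁=127, y₁=24  (since 16129 − 28·576 = 1)
k=2:  x_2 = 127·127+28·24·24 = 32257,  y_2 = 127·24+24·127 = 6096
k=3:  x_3 = 127·32257+28·24·6096 = 8193151,  y_3 = 127·6096+24·32257 = 1548360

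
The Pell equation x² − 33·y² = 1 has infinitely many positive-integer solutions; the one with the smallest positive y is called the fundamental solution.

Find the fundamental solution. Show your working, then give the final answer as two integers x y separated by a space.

√33 = [5; 1,2,1,10, …], period ℓ=4 (even) → k=3
k=0  a_k=5  p_k/q_k = 5/1
k=1  a_k=1  p_k/q_k = 6/1
k=2  a_k=2  p_k/q_k = 17/3
k=3  a_k=1  p_k/q_k = 23/4
fundamental: x₁=23, y₁=4  (since 529 − 33·16 = 1)

23 4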